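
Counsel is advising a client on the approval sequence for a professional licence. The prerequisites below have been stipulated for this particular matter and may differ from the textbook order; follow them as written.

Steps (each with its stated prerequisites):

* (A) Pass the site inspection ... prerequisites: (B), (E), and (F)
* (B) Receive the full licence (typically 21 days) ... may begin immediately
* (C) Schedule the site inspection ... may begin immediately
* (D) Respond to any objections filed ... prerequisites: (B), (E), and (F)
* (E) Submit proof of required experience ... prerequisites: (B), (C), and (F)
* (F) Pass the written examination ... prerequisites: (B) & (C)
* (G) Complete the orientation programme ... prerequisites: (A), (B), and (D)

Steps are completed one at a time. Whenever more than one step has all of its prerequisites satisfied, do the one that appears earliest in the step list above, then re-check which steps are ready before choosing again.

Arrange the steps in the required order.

(B), (C), (F), (E), (A), (D), (G)

Nothing is required for (B) and (C). (B) is listed earlier → (B) first.
Next only (C) has its prerequisites met → (C).
(F) needed (B) and (C), now all done → (F).
(E) needed (B), (C) and (F), now all done → (E).
Ready: (A) and (D). (A) is listed earlier → (A).
(D) needed (B), (E) and (F), now all done → (D).
Next only (G) has its prerequisites met → (G).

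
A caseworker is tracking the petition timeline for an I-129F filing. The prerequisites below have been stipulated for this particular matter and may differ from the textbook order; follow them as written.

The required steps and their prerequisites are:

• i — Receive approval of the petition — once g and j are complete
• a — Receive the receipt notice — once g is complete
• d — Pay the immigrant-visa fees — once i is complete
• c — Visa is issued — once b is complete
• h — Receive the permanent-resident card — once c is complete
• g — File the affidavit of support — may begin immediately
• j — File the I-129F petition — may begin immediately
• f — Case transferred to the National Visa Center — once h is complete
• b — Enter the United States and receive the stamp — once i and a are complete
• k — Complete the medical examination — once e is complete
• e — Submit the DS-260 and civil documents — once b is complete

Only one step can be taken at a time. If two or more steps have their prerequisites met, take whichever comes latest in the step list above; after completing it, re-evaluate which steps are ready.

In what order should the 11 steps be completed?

j g a i b e k c h f d

j and g have no prerequisites; j is listed later, so j is first.
That leaves g as the only ready step → g.
Now a and i have their prerequisites met. a is listed later, so a next.
That leaves i as the only ready step → i.
Ready: b and d. b is listed later → b.
Now e, c and d have their prerequisites met. e is listed later, so e next.
Ready: k, c and d. k is listed later → k.
c and d are both available; c is listed later → c.
Now h and d have their prerequisites met. h is listed later, so h next.
f now also ready, so the ready set is {f, d}; f is listed later → f.
d is the only step now ready → d.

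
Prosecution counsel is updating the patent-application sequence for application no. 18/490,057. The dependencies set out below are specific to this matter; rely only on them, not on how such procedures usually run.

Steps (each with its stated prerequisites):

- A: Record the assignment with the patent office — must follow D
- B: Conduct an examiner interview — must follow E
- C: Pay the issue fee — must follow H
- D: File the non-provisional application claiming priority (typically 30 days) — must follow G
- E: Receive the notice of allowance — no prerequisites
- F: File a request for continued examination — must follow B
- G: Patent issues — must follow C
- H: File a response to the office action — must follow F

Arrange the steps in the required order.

E has no prerequisites → E first.
B needed E, now all done → B.
Next only F has its prerequisites met → F.
H is the only step now ready → H.
C needed H, now all done → C.
G needed C, now all done → G.
D needed G, now all done → D.
A needed D, now all done → A.

E B F H C G D A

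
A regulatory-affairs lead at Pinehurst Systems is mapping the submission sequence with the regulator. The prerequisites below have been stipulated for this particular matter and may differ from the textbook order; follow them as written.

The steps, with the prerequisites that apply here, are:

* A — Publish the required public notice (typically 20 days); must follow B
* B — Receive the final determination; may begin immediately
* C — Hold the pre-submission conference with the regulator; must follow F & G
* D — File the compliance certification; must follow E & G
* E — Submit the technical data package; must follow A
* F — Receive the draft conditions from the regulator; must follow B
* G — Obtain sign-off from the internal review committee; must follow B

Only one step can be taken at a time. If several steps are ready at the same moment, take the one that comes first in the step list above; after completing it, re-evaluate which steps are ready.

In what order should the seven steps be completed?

B is the only step with nothing outstanding, so it goes first.
A, F and G are all available; A is listed earlier → A.
Ready: E, F and G. E is listed earlier → E.
Now F and G have their prerequisites met. F is listed earlier, so F next.
That leaves G as the only ready step → G.
Now C and D have their prerequisites met. C is listed earlier, so C next.
Next only D has its prerequisites met → D.

B, A, E, F, G, C, D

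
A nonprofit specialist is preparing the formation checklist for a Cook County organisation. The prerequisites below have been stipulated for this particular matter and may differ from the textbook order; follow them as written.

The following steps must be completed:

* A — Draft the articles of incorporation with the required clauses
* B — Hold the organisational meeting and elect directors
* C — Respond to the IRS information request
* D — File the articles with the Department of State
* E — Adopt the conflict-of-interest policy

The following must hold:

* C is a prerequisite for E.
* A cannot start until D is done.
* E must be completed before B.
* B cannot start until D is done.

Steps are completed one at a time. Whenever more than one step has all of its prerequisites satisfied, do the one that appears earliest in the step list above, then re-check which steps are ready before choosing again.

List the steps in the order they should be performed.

Nothing is required for C and D. C is listed earlier → C first.
Now D and E have their prerequisites met. D is listed earlier, so D next.
A now also ready, so the ready set is {A, E}; A is listed earlier → A.
E needed C, now all done → E.
B needed D and E, now all done → B.

C → D → A → E → B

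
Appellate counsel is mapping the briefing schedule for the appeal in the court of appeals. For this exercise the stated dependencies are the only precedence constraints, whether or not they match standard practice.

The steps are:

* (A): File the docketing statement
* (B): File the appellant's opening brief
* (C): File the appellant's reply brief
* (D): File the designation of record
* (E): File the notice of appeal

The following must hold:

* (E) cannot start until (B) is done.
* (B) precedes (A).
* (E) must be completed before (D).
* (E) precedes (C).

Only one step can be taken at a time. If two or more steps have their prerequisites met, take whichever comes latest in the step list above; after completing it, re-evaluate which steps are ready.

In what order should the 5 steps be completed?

(B) (E) (D) (C) (A)

Only (B) has no prerequisites, so it is first.
Ready: (E) and (A). (E) is listed later → (E).
Ready: (D), (C) and (A). (D) is listed later → (D).
Ready: (C) and (A). (C) is listed later → (C).
That leaves (A) as the only ready step → (A).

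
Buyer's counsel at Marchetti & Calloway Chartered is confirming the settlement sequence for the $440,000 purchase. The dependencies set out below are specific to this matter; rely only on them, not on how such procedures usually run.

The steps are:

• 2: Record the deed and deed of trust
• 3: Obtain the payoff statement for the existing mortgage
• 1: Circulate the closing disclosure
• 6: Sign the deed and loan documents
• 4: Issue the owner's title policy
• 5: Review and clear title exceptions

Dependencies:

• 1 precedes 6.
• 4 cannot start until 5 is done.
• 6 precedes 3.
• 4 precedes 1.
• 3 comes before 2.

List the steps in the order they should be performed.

5, 4, 1, 6, 3, 2

5 is the only step with nothing outstanding, so it goes first.
4 needed 5, now all done → 4.
Next only 1 has its prerequisites met → 1.
6 needed 1, now all done → 6.
That leaves 3 as the only ready step → 3.
That leaves 2 as the only ready step → 2.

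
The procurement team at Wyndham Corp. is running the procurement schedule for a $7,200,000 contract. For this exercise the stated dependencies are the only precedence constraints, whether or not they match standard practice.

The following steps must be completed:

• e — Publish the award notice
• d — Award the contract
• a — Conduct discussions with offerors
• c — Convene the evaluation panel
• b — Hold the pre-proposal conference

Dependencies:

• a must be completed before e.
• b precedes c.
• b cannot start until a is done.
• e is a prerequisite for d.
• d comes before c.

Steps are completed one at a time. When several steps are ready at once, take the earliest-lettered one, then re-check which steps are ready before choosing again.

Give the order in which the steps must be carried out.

a b e d c

a is the only step with nothing outstanding, so it goes first.
Ready: b and e. b has the earlier label → b.
e is the only step now ready → e.
d needed e, now all done → d.
c needed b and d, now all done → c.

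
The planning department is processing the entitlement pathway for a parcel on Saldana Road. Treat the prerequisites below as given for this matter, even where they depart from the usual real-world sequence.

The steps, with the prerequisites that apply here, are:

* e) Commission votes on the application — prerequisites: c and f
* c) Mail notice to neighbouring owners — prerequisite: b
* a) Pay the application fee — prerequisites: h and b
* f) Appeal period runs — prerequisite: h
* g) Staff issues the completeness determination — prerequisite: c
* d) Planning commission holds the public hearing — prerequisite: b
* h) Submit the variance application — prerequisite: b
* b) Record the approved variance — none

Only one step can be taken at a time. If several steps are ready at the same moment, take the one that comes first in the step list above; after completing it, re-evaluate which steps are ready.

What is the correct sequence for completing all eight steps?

b c g d h a f e

Only b has no prerequisites, so it is first.
c, d and h are all available; c is listed earlier → c.
g, d and h are all available; g is listed earlier → g.
Now d and h have their prerequisites met. d is listed earlier, so d next.
h needed b, now all done → h.
Ready: a and f. a is listed earlier → a.
f is the only step now ready → f.
e is the only step now ready → e.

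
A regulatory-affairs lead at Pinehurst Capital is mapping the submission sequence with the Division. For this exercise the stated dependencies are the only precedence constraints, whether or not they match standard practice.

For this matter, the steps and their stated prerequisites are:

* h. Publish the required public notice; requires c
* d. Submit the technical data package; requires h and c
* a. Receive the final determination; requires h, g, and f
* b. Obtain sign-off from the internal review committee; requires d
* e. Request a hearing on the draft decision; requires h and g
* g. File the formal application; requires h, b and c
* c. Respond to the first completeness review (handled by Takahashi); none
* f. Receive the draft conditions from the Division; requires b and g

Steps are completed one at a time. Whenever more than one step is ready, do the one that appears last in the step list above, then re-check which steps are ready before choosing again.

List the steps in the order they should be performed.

c is the only step with nothing outstanding, so it goes first.
Next only h has its prerequisites met → h.
d needed c and h, now all done → d.
b needed d, now all done → b.
g is the only step now ready → g.
Now f and e have their prerequisites met. f is listed later, so f next.
Ready: e and a. e is listed later → e.
a is the only step now ready → a.

c, h, d, b, g, f, e, a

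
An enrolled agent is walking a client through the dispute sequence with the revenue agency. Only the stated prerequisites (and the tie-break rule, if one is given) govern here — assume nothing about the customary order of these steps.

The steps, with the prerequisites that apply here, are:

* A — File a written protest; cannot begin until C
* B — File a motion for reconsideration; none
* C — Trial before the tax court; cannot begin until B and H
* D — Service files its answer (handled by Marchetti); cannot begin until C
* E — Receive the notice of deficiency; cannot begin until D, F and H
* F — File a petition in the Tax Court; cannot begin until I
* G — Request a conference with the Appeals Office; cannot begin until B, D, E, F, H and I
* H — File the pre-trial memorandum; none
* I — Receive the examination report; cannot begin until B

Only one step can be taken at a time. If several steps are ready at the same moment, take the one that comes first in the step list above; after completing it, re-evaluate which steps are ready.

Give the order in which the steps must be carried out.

Nothing is required for B and H. B is listed earlier → B first.
Now H and I have their prerequisites met. H is listed earlier, so H next.
Now C and I have their prerequisites met. C is listed earlier, so C next.
Now A, D and I have their prerequisites met. A is listed earlier, so A next.
D and I are both available; D is listed earlier → D.
I is the only step now ready → I.
That leaves F as the only ready step → F.
E needed D, F and H, now all done → E.
Next only G has its prerequisites met → G.

B H C A D I F E G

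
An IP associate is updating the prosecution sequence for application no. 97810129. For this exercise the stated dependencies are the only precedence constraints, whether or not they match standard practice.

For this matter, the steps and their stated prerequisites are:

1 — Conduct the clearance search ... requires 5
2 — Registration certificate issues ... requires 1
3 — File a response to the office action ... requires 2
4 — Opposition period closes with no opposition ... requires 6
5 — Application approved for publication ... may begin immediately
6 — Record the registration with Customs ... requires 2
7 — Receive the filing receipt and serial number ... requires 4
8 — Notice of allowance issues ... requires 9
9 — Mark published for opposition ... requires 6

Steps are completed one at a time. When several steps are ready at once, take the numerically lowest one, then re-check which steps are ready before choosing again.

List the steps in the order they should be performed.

Only 5 has no prerequisites, so it is first.
1 needed 5, now all done → 1.
Next only 2 has its prerequisites met → 2.
Ready: 3 and 6. 3 has the earlier label → 3.
6 needed 2, now all done → 6.
Now 4 and 9 have their prerequisites met. 4 has the earlier label, so 4 next.
Ready: 7 and 9. 7 has the earlier label → 7.
That leaves 9 as the only ready step → 9.
8 needed 9, now all done → 8.

5 → 1 → 2 → 3 → 6 → 4 → 7 → 9 → 8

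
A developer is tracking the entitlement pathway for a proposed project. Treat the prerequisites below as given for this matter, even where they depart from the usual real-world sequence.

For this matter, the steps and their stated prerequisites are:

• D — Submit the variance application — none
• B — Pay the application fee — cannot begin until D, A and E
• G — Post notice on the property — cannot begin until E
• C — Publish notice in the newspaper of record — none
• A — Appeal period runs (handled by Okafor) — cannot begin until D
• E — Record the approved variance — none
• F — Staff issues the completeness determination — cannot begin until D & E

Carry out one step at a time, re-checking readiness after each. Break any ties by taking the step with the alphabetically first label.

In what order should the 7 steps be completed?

C, D, A, E, B, F, G

C, D and E have no prerequisites; C has the earlier label, so C is first.
Now D and E have their prerequisites met. D has the earlier label, so D next.
A now also ready, so the ready set is {A, E}; A has the earlier label → A.
E is the only step now ready → E.
B, F and G are all available; B has the earlier label → B.
F and G are both available; F has the earlier label → F.
G is the only step now ready → G.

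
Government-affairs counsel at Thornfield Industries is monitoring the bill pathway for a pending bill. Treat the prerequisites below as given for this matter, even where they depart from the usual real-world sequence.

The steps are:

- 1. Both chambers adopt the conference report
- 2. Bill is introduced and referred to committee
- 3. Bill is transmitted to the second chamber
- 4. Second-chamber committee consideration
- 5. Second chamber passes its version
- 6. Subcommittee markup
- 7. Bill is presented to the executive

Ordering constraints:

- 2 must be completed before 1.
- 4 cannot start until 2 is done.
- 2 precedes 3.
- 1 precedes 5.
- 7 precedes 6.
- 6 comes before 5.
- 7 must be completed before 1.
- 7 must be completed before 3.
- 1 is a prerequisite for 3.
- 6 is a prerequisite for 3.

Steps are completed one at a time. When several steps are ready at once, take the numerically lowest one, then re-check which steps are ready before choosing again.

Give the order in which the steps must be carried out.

2 → 4 → 7 → 1 → 6 → 3 → 5

2 and 7 have no prerequisites; 2 has the earlier label, so 2 is first.
Ready: 4 and 7. 4 has the earlier label → 4.
Next only 7 has its prerequisites met → 7.
Now 1 and 6 have their prerequisites met. 1 has the earlier label, so 1 next.
6 is the only step now ready → 6.
Now 3 and 5 have their prerequisites met. 3 has the earlier label, so 3 next.
That leaves 5 as the only ready step → 5.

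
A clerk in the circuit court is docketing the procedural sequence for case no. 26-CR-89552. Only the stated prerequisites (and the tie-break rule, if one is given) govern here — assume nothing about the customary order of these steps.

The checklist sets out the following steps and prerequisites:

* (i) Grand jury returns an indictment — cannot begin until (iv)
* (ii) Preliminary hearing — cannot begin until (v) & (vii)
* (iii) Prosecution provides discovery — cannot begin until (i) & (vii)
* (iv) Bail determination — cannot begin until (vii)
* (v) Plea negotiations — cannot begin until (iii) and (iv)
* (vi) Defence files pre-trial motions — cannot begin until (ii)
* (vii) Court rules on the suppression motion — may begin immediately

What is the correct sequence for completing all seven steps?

Only (vii) has no prerequisites, so it is first.
Next only (iv) has its prerequisites met → (iv).
(i) needed (iv), now all done → (i).
(iii) is the only step now ready → (iii).
(v) needed (iii) and (iv), now all done → (v).
(ii) is the only step now ready → (ii).
(vi) needed (ii), now all done → (vi).

(vii), (iv), (i), (iii), (v), (ii), (vi)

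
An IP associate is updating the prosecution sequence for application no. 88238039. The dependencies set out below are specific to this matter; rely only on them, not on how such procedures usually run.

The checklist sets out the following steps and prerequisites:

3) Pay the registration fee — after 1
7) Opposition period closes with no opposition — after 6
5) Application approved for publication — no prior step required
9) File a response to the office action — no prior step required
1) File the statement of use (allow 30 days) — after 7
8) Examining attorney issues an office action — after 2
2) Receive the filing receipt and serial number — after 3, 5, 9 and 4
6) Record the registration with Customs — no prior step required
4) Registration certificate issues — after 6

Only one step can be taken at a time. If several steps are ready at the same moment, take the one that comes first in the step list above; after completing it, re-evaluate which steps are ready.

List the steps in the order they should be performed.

5 → 9 → 6 → 7 → 1 → 3 → 4 → 2 → 8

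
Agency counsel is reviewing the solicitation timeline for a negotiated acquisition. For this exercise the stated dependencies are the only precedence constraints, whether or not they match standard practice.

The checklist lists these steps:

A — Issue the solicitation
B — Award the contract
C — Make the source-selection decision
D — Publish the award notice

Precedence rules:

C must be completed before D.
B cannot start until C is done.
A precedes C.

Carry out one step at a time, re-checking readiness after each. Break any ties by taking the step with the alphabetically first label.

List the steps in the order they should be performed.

Only A has no prerequisites, so it is first.
C needed A, now all done → C.
Ready: B and D. B has the earlier label → B.
D needed C, now all done → D.

A → C → B → D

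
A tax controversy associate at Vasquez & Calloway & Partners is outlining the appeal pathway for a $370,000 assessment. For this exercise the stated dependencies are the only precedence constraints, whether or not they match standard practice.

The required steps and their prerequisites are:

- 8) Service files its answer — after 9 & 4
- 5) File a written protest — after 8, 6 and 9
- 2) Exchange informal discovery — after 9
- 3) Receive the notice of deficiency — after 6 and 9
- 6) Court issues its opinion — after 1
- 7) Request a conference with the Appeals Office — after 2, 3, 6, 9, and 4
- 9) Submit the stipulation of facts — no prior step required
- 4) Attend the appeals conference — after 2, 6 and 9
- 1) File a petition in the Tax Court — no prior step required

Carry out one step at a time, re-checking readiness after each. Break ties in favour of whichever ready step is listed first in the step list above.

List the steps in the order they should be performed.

Nothing is required for 9 and 1. 9 is listed earlier → 9 first.
Ready: 2 and 1. 2 is listed earlier → 2.
1 is the only step now ready → 1.
6 is the only step now ready → 6.
3 and 4 are both available; 3 is listed earlier → 3.
4 is the only step now ready → 4.
8 and 7 are both available; 8 is listed earlier → 8.
5 and 7 are both available; 5 is listed earlier → 5.
7 needed 2, 3, 6, 9 and 4, now all done → 7.

9, 2, 1, 6, 3, 4, 8, 5, 7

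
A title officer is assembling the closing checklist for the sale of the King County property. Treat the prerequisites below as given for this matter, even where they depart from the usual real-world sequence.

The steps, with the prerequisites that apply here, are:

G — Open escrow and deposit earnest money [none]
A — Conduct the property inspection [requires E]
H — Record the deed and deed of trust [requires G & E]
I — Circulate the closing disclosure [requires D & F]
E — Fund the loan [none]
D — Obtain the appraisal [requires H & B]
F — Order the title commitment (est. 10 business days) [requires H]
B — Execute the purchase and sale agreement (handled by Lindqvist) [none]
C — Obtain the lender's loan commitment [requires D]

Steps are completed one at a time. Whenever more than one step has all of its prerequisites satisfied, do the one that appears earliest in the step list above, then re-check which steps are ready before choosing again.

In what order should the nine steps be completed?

G → E → A → H → F → B → D → I → C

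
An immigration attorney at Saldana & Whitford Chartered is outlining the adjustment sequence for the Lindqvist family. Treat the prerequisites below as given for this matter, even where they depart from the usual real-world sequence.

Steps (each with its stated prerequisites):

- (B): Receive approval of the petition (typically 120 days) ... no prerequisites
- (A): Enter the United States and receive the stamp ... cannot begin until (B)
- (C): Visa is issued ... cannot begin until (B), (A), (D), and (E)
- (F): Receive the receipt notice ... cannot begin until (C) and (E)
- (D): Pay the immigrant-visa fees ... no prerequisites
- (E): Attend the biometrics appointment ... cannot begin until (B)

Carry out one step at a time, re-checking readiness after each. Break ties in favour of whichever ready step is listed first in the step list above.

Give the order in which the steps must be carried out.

(B) and (D) have no prerequisites; (B) is listed earlier, so (B) is first.
(A) and (E) now also ready, so the ready set is {(A), (D), (E)}; (A) is listed earlier → (A).
(D) and (E) are both available; (D) is listed earlier → (D).
(E) is the only step now ready → (E).
(C) needed (B), (A), (D) and (E), now all done → (C).
Next only (F) has its prerequisites met → (F).

(B) → (A) → (D) → (E) → (C) → (F)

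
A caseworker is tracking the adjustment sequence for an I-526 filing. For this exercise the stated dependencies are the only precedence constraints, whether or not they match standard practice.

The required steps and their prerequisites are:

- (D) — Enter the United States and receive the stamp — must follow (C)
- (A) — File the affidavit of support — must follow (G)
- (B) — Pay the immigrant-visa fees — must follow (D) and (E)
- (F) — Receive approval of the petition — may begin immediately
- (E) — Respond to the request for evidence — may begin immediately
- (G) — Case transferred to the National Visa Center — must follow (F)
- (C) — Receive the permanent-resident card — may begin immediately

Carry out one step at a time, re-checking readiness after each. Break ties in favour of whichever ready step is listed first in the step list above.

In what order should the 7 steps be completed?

(F), (E), (G), (A), (C), (D), (B)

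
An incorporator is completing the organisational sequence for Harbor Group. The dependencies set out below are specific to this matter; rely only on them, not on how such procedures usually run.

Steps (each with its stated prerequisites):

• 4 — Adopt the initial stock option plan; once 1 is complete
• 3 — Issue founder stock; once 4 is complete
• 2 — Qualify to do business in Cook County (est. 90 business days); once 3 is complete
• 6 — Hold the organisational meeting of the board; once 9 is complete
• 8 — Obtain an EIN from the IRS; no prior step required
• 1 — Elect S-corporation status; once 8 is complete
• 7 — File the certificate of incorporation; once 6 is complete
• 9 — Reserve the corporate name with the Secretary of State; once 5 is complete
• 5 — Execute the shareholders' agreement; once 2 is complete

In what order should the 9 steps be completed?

8, 1, 4, 3, 2, 5, 9, 6, 7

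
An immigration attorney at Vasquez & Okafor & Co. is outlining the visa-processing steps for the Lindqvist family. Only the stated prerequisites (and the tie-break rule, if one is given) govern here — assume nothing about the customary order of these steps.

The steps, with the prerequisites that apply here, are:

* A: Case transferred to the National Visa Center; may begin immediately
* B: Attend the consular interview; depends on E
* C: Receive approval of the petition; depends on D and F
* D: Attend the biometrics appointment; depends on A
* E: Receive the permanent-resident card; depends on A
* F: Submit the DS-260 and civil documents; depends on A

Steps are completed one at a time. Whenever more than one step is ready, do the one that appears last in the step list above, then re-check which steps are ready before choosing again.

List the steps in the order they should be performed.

A, F, E, D, C, B

Only A has no prerequisites, so it is first.
Now F, E and D have their prerequisites met. F is listed later, so F next.
Ready: E and D. E is listed later → E.
B now also ready, so the ready set is {D, B}; D is listed later → D.
C now also ready, so the ready set is {C, B}; C is listed later → C.
Next only B has its prerequisites met → B.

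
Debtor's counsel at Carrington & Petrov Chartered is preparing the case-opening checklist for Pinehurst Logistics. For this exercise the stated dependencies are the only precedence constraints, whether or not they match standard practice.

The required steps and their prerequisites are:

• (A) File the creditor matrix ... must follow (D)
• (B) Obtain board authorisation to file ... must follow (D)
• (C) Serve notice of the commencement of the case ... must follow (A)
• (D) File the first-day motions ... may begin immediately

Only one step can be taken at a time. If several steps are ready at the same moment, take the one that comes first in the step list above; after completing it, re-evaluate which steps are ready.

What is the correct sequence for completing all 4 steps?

(D) → (A) → (B) → (C)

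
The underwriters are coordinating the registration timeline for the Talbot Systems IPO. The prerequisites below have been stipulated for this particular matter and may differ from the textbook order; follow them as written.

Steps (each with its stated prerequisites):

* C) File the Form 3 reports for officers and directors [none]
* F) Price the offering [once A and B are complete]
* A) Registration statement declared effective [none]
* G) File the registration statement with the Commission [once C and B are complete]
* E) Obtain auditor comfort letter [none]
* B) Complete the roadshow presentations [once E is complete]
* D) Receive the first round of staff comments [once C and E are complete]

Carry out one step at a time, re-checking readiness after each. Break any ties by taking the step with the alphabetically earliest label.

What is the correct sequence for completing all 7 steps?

A → C → E → B → D → F → G

A, C and E have no prerequisites; A has the earlier label, so A is first.
C and E are both available; C has the earlier label → C.
That leaves E as the only ready step → E.
B and D are both available; B has the earlier label → B.
F and G now also ready, so the ready set is {D, F, G}; D has the earlier label → D.
F and G are both available; F has the earlier label → F.
G needed B and C, now all done → G.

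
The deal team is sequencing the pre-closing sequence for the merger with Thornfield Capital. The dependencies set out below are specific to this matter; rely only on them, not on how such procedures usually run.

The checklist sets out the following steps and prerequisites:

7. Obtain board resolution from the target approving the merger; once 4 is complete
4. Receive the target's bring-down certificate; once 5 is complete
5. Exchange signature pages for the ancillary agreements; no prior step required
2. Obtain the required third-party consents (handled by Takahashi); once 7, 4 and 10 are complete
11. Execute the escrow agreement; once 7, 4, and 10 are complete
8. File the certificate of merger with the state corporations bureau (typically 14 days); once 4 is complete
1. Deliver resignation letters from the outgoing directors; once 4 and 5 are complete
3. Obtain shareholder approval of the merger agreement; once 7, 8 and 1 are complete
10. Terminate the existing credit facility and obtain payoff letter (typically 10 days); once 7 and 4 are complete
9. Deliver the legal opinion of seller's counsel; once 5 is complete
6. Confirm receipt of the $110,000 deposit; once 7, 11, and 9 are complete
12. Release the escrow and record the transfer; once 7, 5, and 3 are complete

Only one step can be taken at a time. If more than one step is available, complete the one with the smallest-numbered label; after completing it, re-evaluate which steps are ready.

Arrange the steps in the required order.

5 is the only step with nothing outstanding, so it goes first.
4 and 9 are both available; 4 has the earlier label → 4.
1, 7 and 8 now also ready, so the ready set is {1, 7, 8, 9}; 1 has the earlier label → 1.
Ready: 7, 8 and 9. 7 has the earlier label → 7.
Ready: 8, 9 and 10. 8 has the earlier label → 8.
3, 9 and 10 are all available; 3 has the earlier label → 3.
12 now also ready, so the ready set is {9, 10, 12}; 9 has the earlier label → 9.
Now 10 and 12 have their prerequisites met. 10 has the earlier label, so 10 next.
Now 2, 11 and 12 have their prerequisites met. 2 has the earlier label, so 2 next.
Ready: 11 and 12. 11 has the earlier label → 11.
6 now also ready, so the ready set is {6, 12}; 6 has the earlier label → 6.
That leaves 12 as the only ready step → 12.

5 4 1 7 8 3 9 10 2 11 6 12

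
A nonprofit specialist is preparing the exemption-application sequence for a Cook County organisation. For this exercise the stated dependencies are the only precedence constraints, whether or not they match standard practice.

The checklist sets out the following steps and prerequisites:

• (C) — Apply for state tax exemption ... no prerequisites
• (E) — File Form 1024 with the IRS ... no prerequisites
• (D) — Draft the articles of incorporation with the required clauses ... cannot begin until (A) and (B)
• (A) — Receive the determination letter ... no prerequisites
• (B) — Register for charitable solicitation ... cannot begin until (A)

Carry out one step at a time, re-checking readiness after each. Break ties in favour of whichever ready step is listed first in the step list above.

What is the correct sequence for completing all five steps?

(C), (E), (A), (B), (D)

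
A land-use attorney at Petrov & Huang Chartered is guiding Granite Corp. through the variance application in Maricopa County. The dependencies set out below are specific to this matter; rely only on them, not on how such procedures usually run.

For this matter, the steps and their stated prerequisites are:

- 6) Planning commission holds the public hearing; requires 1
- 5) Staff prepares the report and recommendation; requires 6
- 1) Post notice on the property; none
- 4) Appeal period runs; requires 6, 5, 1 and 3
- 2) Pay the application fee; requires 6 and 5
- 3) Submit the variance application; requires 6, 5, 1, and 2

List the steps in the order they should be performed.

1 → 6 → 5 → 2 → 3 → 4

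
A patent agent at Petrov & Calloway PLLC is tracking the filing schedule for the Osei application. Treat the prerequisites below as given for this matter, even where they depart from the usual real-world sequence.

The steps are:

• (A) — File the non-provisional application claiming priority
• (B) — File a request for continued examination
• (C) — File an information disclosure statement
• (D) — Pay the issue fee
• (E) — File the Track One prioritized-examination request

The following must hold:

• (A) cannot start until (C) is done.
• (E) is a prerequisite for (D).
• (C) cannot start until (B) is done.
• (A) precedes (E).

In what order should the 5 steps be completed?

(B) is the only step with nothing outstanding, so it goes first.
That leaves (C) as the only ready step → (C).
(A) needed (C), now all done → (A).
Next only (E) has its prerequisites met → (E).
That leaves (D) as the only ready step → (D).

(B), (C), (A), (E), (D)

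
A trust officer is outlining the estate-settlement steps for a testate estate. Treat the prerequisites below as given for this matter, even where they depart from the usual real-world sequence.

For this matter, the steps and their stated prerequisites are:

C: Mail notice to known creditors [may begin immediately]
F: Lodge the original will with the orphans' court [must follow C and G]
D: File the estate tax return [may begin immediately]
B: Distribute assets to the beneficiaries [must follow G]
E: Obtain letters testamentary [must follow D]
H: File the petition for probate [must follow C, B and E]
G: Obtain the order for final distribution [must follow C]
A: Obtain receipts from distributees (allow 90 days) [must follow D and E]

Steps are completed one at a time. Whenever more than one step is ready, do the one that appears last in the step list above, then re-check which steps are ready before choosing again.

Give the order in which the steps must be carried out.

D E A C G B H F

Nothing is required for D and C. D is listed later → D first.
E now also ready, so the ready set is {E, C}; E is listed later → E.
A now also ready, so the ready set is {A, C}; A is listed later → A.
Next only C has its prerequisites met → C.
Next only G has its prerequisites met → G.
B and F are both available; B is listed later → B.
Now H and F have their prerequisites met. H is listed later, so H next.
Next only F has its prerequisites met → F.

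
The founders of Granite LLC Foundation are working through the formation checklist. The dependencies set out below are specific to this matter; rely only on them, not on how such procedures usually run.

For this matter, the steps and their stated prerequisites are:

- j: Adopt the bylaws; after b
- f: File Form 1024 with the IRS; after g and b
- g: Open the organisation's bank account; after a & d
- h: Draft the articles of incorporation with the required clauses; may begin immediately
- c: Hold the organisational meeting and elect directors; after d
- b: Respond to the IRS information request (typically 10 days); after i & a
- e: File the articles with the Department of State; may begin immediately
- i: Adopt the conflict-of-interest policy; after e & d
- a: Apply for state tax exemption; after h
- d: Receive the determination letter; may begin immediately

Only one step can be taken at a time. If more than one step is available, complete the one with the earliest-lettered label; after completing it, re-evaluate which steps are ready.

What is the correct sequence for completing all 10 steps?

d, c, e, h, a, g, i, b, f, j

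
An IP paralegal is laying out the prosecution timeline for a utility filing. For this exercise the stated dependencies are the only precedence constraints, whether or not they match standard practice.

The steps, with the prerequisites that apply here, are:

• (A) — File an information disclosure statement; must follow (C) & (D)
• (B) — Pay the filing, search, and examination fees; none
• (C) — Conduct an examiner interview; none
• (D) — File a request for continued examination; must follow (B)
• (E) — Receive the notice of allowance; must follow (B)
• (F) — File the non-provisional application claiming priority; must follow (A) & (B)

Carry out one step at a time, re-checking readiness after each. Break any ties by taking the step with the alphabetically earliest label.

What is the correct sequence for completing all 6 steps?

Nothing is required for (B) and (C). (B) has the earlier label → (B) first.
Now (C), (D) and (E) have their prerequisites met. (C) has the earlier label, so (C) next.
Now (D) and (E) have their prerequisites met. (D) has the earlier label, so (D) next.
Now (A) and (E) have their prerequisites met. (A) has the earlier label, so (A) next.
(F) now also ready, so the ready set is {(E), (F)}; (E) has the earlier label → (E).
That leaves (F) as the only ready step → (F).

(B), (C), (D), (A), (E), (F)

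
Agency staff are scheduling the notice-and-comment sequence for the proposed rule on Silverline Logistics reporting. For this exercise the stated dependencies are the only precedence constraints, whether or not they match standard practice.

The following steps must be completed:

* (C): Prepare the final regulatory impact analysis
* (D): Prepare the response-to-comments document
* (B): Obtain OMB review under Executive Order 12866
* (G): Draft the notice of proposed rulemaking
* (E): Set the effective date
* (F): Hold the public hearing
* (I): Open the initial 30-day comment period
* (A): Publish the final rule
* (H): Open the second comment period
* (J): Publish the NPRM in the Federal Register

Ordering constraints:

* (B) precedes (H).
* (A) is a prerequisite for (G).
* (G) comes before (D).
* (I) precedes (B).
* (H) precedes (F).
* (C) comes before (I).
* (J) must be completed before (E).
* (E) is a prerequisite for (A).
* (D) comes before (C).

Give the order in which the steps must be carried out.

Only (J) has no prerequisites, so it is first.
(E) needed (J), now all done → (E).
(A) is the only step now ready → (A).
Next only (G) has its prerequisites met → (G).
That leaves (D) as the only ready step → (D).
Next only (C) has its prerequisites met → (C).
Next only (I) has its prerequisites met → (I).
(B) is the only step now ready → (B).
That leaves (H) as the only ready step → (H).
Next only (F) has its prerequisites met → (F).

(J) → (E) → (A) → (G) → (D) → (C) → (I) → (B) → (H) → (F)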